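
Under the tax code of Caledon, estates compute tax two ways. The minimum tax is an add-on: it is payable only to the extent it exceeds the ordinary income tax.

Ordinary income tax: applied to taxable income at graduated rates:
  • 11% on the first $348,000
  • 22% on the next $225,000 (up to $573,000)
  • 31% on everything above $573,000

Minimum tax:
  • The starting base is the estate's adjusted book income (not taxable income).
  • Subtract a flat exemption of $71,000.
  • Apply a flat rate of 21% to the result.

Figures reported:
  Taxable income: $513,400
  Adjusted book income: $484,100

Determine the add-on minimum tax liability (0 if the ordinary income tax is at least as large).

Minimum tax:
  Base (adjusted book income): $484,100
  Less exemption $71,000 → base $413,100
  $413,100 × 21% = $86,751

Ordinary income tax:
  $348,000 × 11% = $38,280
  $165,400 × 22% = $36,388
  → $74,668

Excess of minimum tax over ordinary income tax: $86,751 − $74,668 = $12,083.

$12,083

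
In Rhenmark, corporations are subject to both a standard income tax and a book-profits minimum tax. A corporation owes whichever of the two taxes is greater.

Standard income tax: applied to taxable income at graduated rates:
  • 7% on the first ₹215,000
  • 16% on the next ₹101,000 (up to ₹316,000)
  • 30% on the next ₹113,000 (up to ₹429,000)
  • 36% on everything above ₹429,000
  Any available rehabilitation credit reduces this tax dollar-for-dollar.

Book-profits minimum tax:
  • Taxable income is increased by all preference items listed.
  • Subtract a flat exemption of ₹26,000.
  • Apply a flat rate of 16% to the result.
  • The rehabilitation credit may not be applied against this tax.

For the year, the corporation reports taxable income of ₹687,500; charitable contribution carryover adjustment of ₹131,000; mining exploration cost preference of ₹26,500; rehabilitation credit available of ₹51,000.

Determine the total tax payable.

₹131,040

Standard income tax:
  ₹215,000 × 7% = ₹15,050
  ₹101,000 × 16% = ₹16,160
  ₹113,000 × 30% = ₹33,900
  ₹258,500 × 36% = ₹93,060
  → ₹158,170
  Less rehabilitation credit ₹51,000 → ₹107,170

Book-profits minimum tax:
  Adjusted income: ₹687,500 + ₹131,000 + ₹26,500 = ₹845,000
  Less exemption ₹26,000 → base ₹819,000
  ₹819,000 × 16% = ₹131,040

₹131,040 > ₹107,170, so the book-profits minimum tax is the binding amount.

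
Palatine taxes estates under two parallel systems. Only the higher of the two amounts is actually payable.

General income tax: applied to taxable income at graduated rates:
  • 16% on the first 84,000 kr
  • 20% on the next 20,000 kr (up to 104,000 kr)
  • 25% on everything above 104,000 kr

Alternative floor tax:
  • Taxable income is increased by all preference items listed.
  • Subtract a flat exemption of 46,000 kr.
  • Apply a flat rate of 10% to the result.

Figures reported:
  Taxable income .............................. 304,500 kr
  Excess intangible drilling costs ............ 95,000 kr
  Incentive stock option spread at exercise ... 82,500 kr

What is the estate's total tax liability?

Alternative floor tax:
  Adjusted income: 304,500 kr + 95,000 kr + 82,500 kr = 482,000 kr
  Less exemption 46,000 kr → base 436,000 kr
  436,000 kr × 10% = 43,600 kr

General income tax:
  84,000 kr × 16% = 13,440 kr
  20,000 kr × 20% = 4,000 kr
  200,500 kr × 25% = 50,125 kr
  → 67,565 kr

67,565 kr > 43,600 kr, so the general income tax governs.

67,565 kr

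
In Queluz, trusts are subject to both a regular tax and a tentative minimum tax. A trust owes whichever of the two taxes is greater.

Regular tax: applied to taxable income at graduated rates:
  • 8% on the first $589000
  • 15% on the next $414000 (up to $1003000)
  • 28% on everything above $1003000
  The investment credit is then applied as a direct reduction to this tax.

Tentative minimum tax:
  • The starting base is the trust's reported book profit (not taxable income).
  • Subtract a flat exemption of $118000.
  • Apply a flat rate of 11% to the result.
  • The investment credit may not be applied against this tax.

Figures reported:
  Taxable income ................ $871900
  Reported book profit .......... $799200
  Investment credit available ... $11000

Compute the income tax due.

$78555

Tentative minimum tax:
  Base (reported book profit): $799200
  Less exemption $118000 → base $681200
  $681200 × 11% = $74932

Regular tax:
  $589000 × 8% = $47120
  $282900 × 15% = $42435
  → $89555
  Less investment credit $11000 → $78555

$78555 > $74932, so the regular tax governs.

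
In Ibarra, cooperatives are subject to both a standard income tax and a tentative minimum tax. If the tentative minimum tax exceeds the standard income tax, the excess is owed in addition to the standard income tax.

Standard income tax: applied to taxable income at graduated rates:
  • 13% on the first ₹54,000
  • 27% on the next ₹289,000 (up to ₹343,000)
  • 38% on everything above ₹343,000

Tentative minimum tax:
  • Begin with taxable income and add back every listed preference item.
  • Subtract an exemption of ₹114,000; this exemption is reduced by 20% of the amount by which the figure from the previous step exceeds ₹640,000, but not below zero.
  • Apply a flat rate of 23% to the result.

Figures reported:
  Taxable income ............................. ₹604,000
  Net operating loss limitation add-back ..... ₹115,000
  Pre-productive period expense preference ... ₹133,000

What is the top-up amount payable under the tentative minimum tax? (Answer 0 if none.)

Standard income tax:
  ₹54,000 × 13% = ₹7,020
  ₹289,000 × 27% = ₹78,030
  ₹261,000 × 38% = ₹99,180
  → ₹184,230

Tentative minimum tax:
  Adjusted income: ₹604,000 + ₹115,000 + ₹133,000 = ₹852,000
  Exemption: ₹114,000 − 20% × (₹852,000 − ₹640,000) = ₹114,000 − ₹42,400 = ₹71,600
  Base: ₹852,000 − ₹71,600 = ₹780,400
  ₹780,400 × 23% = ₹179,492

₹179,492 ≤ ₹184,230, so no add-on is due.

₹0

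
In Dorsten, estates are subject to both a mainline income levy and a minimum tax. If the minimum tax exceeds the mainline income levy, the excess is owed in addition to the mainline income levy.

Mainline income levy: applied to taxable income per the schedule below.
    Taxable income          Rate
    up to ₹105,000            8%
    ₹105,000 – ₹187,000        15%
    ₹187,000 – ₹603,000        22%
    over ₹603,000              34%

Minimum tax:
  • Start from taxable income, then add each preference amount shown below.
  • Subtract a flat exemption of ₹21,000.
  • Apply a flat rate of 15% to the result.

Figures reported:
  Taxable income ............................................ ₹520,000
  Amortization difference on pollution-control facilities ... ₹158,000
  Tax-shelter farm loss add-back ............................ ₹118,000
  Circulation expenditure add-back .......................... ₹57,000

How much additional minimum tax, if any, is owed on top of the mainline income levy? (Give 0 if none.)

₹30,840

Mainline income levy:
  ₹105,000 × 8% = ₹8,400
  ₹82,000 × 15% = ₹12,300
  ₹333,000 × 22% = ₹73,260
  → ₹93,960

Minimum tax:
  Adjusted income: ₹520,000 + ₹158,000 + ₹118,000 + ₹57,000 = ₹853,000
  Less exemption ₹21,000 → base ₹832,000
  ₹832,000 × 15% = ₹124,800

Excess of minimum tax over mainline income levy: ₹124,800 − ₹93,960 = ₹30,840.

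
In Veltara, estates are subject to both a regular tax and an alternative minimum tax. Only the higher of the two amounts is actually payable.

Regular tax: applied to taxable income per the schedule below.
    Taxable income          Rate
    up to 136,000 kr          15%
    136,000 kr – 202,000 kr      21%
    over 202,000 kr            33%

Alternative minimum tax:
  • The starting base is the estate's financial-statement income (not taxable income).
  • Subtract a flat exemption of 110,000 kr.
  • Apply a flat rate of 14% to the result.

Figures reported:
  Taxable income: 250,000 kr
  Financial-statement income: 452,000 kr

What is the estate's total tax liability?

50,100 kr

Regular tax:
  136,000 kr × 15% = 20,400 kr
  66,000 kr × 21% = 13,860 kr
  48,000 kr × 33% = 15,840 kr
  → 50,100 kr

Alternative minimum tax:
  Base (financial-statement income): 452,000 kr
  Less exemption 110,000 kr → base 342,000 kr
  342,000 kr × 14% = 47,880 kr

50,100 kr > 47,880 kr, so the regular tax governs.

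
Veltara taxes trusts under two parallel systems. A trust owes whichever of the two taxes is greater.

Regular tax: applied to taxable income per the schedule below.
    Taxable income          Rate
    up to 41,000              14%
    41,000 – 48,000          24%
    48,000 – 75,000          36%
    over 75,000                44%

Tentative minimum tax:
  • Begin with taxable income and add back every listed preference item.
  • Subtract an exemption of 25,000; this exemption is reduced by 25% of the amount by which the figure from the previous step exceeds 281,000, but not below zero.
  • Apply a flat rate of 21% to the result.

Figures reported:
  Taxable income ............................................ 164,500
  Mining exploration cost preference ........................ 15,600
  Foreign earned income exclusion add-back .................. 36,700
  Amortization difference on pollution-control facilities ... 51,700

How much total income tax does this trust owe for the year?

Regular tax:
  41,000 × 14% = 5,740
  7,000 × 24% = 1,680
  27,000 × 36% = 9,720
  89,500 × 44% = 39,380
  → 56,520

Tentative minimum tax:
  Adjusted income: 164,500 + 15,600 + 36,700 + 51,700 = 268,500
  Exemption: 268,500 ≤ 281,000, so full 25,000 applies
  Base: 268,500 − 25,000 = 243,500
  243,500 × 21% = 51,135

56,520 > 51,135, so the regular tax governs.

56,520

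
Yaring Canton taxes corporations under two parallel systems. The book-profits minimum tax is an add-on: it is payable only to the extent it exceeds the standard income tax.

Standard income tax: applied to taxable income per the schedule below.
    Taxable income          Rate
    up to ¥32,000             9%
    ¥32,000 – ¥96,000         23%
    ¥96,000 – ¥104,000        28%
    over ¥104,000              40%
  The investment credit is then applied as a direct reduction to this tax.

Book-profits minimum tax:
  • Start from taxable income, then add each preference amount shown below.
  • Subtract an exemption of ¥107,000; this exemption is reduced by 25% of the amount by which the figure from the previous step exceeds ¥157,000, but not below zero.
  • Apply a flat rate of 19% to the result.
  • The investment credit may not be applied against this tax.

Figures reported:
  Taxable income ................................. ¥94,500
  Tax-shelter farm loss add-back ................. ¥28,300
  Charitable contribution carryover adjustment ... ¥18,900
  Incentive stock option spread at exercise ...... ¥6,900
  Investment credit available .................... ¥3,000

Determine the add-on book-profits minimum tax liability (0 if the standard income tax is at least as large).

¥0

Book-profits minimum tax:
  Adjusted income: ¥94,500 + ¥28,300 + ¥18,900 + ¥6,900 = ¥148,600
  Exemption: ¥148,600 ≤ ¥157,000, so full ¥107,000 applies
  Base: ¥148,600 − ¥107,000 = ¥41,600
  ¥41,600 × 19% = ¥7,904

Standard income tax:
  ¥32,000 × 9% = ¥2,880
  ¥62,500 × 23% = ¥14,375
  → ¥17,255
  Less investment credit ¥3,000 → ¥14,255

¥7,904 ≤ ¥14,255, so no add-on is due.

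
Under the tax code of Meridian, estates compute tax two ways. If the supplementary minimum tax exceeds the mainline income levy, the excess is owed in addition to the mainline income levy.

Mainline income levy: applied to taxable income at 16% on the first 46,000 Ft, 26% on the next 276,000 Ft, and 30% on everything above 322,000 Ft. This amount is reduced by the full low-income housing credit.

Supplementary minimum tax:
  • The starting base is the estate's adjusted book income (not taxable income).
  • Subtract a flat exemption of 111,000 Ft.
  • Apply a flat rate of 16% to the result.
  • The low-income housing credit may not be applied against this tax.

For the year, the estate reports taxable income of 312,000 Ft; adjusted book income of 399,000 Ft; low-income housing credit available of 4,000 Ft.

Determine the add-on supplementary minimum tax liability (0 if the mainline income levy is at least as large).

Mainline income levy:
  46,000 Ft × 16% = 7,360 Ft
  266,000 Ft × 26% = 69,160 Ft
  → 76,520 Ft
  Less low-income housing credit 4,000 Ft → 72,520 Ft

Supplementary minimum tax:
  Base (adjusted book income): 399,000 Ft
  Less exemption 111,000 Ft → base 288,000 Ft
  288,000 Ft × 16% = 46,080 Ft

46,080 Ft ≤ 72,520 Ft, so no add-on is due.

0 Ft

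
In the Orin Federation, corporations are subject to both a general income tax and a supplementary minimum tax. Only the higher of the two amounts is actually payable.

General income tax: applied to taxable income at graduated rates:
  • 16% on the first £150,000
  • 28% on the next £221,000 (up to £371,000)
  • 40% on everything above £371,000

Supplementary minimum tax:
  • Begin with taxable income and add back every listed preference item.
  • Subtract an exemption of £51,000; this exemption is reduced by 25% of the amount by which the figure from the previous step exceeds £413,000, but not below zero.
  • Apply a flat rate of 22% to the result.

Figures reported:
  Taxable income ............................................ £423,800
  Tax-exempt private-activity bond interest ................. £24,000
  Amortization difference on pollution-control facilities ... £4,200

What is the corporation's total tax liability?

Supplementary minimum tax:
  Adjusted income: £423,800 + £24,000 + £4,200 = £452,000
  Exemption: £51,000 − 25% × (£452,000 − £413,000) = £51,000 − £9,750 = £41,250
  Base: £452,000 − £41,250 = £410,750
  £410,750 × 22% = £90,365

General income tax:
  £150,000 × 16% = £24,000
  £221,000 × 28% = £61,880
  £52,800 × 40% = £21,120
  → £107,000

£107,000 > £90,365, so the general income tax governs.

£107,000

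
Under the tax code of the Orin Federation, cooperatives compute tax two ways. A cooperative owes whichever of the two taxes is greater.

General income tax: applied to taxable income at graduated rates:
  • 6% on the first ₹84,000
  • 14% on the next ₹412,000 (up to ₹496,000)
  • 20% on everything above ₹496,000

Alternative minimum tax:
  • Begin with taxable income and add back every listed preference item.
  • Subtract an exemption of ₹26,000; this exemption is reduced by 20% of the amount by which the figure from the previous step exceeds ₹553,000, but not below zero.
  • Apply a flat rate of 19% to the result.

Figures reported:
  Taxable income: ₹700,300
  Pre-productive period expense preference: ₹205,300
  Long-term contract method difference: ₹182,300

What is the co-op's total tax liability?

₹206,701

General income tax:
  ₹84,000 × 6% = ₹5,040
  ₹412,000 × 14% = ₹57,680
  ₹204,300 × 20% = ₹40,860
  → ₹103,580

Alternative minimum tax:
  Adjusted income: ₹700,300 + ₹205,300 + ₹182,300 = ₹1,087,900
  Exemption: 20% × (₹1,087,900 − ₹553,000) = ₹106,980 ≥ ₹26,000, so the exemption is fully phased out
  Base: ₹1,087,900 − ₹0 = ₹1,087,900
  ₹1,087,900 × 19% = ₹206,701

₹206,701 > ₹103,580, so the alternative minimum tax is the binding amount.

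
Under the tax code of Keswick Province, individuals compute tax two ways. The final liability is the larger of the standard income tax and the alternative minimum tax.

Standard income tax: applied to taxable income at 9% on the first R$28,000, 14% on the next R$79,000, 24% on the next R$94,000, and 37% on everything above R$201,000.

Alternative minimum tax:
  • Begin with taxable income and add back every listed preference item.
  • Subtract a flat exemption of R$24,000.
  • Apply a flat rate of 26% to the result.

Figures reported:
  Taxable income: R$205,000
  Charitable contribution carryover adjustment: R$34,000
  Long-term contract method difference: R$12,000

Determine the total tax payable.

R$59,020

Alternative minimum tax:
  Adjusted income: R$205,000 + R$34,000 + R$12,000 = R$251,000
  Less exemption R$24,000 → base R$227,000
  R$227,000 × 26% = R$59,020

Standard income tax:
  R$28,000 × 9% = R$2,520
  R$79,000 × 14% = R$11,060
  R$94,000 × 24% = R$22,560
  R$4,000 × 37% = R$1,480
  → R$37,620

R$59,020 > R$37,620, so the alternative minimum tax is the binding amount.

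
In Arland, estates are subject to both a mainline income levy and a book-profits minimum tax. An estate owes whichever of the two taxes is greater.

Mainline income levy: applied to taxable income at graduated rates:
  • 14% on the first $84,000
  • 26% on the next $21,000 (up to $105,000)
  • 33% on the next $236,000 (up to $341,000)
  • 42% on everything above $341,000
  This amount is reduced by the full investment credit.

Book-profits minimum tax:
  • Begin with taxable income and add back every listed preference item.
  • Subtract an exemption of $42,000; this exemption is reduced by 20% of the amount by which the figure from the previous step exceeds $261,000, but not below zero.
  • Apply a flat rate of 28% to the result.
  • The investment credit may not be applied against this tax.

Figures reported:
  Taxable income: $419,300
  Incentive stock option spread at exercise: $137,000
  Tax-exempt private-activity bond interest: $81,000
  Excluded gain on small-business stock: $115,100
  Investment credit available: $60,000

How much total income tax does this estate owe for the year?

$210,672

Book-profits minimum tax:
  Adjusted income: $419,300 + $137,000 + $81,000 + $115,100 = $752,400
  Exemption: 20% × ($752,400 − $261,000) = $98,280 ≥ $42,000, so the exemption is fully phased out
  Base: $752,400 − $0 = $752,400
  $752,400 × 28% = $210,672

Mainline income levy:
  $84,000 × 14% = $11,760
  $21,000 × 26% = $5,460
  $236,000 × 33% = $77,880
  $78,300 × 42% = $32,886
  → $127,986
  Less investment credit $60,000 → $67,986

$210,672 > $67,986, so the book-profits minimum tax is the binding amount.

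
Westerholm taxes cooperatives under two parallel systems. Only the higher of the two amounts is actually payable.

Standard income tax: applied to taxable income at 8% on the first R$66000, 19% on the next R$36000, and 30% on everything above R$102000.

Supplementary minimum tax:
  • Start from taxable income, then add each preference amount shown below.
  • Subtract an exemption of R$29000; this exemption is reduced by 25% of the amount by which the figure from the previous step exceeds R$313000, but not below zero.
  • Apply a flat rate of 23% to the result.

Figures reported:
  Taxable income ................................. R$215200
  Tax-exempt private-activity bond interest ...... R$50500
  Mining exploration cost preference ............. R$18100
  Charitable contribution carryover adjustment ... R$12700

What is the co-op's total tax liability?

R$61525

Supplementary minimum tax:
  Adjusted income: R$215200 + R$50500 + R$18100 + R$12700 = R$296500
  Exemption: R$296500 ≤ R$313000, so full R$29000 applies
  Base: R$296500 − R$29000 = R$267500
  R$267500 × 23% = R$61525

Standard income tax:
  R$66000 × 8% = R$5280
  R$36000 × 19% = R$6840
  R$113200 × 30% = R$33960
  → R$46080

R$61525 > R$46080, so the supplementary minimum tax is the binding amount.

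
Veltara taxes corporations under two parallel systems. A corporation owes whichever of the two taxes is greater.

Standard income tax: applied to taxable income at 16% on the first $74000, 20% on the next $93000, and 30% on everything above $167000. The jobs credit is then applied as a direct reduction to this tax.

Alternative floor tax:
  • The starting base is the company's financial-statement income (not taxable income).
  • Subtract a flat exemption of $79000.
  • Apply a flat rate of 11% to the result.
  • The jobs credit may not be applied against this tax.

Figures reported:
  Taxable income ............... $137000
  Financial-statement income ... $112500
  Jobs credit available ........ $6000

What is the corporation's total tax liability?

$18440

Standard income tax:
  $74000 × 16% = $11840
  $63000 × 20% = $12600
  → $24440
  Less jobs credit $6000 → $18440

Alternative floor tax:
  Base (financial-statement income): $112500
  Less exemption $79000 → base $33500
  $33500 × 11% = $3685

$18440 > $3685, so the standard income tax governs.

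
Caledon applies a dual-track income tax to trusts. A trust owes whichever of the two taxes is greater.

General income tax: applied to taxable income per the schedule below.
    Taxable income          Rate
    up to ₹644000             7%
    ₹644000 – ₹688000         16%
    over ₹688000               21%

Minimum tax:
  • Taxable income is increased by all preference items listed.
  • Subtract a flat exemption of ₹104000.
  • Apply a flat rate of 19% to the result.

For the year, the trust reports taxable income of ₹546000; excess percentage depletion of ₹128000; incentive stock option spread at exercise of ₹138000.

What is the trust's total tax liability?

₹134520

General income tax:
  ₹546000 × 7% = ₹38220

Minimum tax:
  Adjusted income: ₹546000 + ₹128000 + ₹138000 = ₹812000
  Less exemption ₹104000 → base ₹708000
  ₹708000 × 19% = ₹134520

₹134520 > ₹38220, so the minimum tax is the binding amount.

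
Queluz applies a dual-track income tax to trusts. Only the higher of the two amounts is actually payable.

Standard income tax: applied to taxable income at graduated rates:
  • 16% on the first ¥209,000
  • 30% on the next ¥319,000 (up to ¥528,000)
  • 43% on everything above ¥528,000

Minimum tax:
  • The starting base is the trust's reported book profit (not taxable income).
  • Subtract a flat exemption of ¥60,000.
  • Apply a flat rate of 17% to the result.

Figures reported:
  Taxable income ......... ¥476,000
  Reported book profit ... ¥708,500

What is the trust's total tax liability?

Minimum tax:
  Base (reported book profit): ¥708,500
  Less exemption ¥60,000 → base ¥648,500
  ¥648,500 × 17% = ¥110,245

Standard income tax:
  ¥209,000 × 16% = ¥33,440
  ¥267,000 × 30% = ¥80,100
  → ¥113,540

¥113,540 > ¥110,245, so the standard income tax governs.

¥113,540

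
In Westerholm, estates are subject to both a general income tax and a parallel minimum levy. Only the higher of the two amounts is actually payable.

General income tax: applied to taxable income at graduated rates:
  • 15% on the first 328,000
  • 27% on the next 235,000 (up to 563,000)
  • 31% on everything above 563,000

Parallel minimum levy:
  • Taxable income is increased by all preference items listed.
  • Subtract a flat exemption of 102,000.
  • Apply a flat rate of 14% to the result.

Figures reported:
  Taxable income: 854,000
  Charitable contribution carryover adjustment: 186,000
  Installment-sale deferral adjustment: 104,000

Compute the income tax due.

General income tax:
  328,000 × 15% = 49,200
  235,000 × 27% = 63,450
  291,000 × 31% = 90,210
  → 202,860

Parallel minimum levy:
  Adjusted income: 854,000 + 186,000 + 104,000 = 1,144,000
  Less exemption 102,000 → base 1,042,000
  1,042,000 × 14% = 145,880

202,860 > 145,880, so the general income tax governs.

202,860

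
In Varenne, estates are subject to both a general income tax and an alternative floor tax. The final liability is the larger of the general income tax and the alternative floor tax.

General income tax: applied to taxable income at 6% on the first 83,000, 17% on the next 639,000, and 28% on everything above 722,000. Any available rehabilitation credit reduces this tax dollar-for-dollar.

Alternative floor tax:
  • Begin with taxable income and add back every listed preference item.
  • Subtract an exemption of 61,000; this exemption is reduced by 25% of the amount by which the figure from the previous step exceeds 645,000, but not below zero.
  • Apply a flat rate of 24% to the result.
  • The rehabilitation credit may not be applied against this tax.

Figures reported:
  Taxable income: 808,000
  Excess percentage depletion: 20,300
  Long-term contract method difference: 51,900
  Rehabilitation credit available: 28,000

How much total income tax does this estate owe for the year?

210,720

General income tax:
  83,000 × 6% = 4,980
  639,000 × 17% = 108,630
  86,000 × 28% = 24,080
  → 137,690
  Less rehabilitation credit 28,000 → 109,690

Alternative floor tax:
  Adjusted income: 808,000 + 20,300 + 51,900 = 880,200
  Exemption: 61,000 − 25% × (880,200 − 645,000) = 61,000 − 58,800 = 2,200
  Base: 880,200 − 2,200 = 878,000
  878,000 × 24% = 210,720

210,720 > 109,690, so the alternative floor tax is the binding amount.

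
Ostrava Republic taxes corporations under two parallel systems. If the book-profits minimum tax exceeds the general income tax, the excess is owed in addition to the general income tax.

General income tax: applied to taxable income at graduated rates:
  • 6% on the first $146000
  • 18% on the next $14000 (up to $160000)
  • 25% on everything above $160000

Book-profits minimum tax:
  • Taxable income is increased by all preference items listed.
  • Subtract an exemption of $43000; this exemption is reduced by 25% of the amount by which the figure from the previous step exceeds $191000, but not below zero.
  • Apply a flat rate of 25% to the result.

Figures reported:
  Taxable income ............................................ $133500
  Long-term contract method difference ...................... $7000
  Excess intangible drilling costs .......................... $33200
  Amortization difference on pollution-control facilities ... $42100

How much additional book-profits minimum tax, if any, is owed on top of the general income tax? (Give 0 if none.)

$36740

Book-profits minimum tax:
  Adjusted income: $133500 + $7000 + $33200 + $42100 = $215800
  Exemption: $43000 − 25% × ($215800 − $191000) = $43000 − $6200 = $36800
  Base: $215800 − $36800 = $179000
  $179000 × 25% = $44750

General income tax:
  $133500 × 6% = $8010

Excess of book-profits minimum tax over general income tax: $44750 − $8010 = $36740.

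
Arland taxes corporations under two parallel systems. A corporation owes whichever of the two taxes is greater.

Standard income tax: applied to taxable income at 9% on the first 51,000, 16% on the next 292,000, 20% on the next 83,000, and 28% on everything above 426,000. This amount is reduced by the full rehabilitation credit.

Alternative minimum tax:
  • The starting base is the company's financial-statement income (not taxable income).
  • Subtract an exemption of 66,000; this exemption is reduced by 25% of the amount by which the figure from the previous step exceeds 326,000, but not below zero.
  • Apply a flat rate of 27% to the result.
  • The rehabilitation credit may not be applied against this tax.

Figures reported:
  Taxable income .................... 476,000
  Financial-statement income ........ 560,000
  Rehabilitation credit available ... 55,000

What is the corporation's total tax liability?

Standard income tax:
  51,000 × 9% = 4,590
  292,000 × 16% = 46,720
  83,000 × 20% = 16,600
  50,000 × 28% = 14,000
  → 81,910
  Less rehabilitation credit 55,000 → 26,910

Alternative minimum tax:
  Base (financial-statement income): 560,000
  Exemption: 66,000 − 25% × (560,000 − 326,000) = 66,000 − 58,500 = 7,500
  Base: 560,000 − 7,500 = 552,500
  552,500 × 27% = 149,175

149,175 > 26,910, so the alternative minimum tax is the binding amount.

149,175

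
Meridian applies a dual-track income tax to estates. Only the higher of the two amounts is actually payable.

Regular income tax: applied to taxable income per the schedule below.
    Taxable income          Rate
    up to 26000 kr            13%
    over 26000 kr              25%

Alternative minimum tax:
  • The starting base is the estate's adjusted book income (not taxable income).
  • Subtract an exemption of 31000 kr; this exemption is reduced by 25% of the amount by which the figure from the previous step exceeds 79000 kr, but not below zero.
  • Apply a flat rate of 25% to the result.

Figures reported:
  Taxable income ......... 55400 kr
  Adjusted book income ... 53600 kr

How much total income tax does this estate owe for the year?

Alternative minimum tax:
  Base (adjusted book income): 53600 kr
  Exemption: 53600 kr ≤ 79000 kr, so full 31000 kr applies
  Base: 53600 kr − 31000 kr = 22600 kr
  22600 kr × 25% = 5650 kr

Regular income tax:
  26000 kr × 13% = 3380 kr
  29400 kr × 25% = 7350 kr
  → 10730 kr

10730 kr > 5650 kr, so the regular income tax governs.

10730 kr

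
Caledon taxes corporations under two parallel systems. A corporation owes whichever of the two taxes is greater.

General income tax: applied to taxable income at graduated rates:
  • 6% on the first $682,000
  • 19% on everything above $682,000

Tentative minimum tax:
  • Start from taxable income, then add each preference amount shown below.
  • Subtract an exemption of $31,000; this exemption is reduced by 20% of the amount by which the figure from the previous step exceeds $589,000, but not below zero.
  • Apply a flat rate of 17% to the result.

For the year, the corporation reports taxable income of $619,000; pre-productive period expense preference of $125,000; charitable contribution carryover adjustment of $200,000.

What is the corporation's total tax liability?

$160,480

General income tax:
  $619,000 × 6% = $37,140

Tentative minimum tax:
  Adjusted income: $619,000 + $125,000 + $200,000 = $944,000
  Exemption: 20% × ($944,000 − $589,000) = $71,000 ≥ $31,000, so the exemption is fully phased out
  Base: $944,000 − $0 = $944,000
  $944,000 × 17% = $160,480

$160,480 > $37,140, so the tentative minimum tax is the binding amount.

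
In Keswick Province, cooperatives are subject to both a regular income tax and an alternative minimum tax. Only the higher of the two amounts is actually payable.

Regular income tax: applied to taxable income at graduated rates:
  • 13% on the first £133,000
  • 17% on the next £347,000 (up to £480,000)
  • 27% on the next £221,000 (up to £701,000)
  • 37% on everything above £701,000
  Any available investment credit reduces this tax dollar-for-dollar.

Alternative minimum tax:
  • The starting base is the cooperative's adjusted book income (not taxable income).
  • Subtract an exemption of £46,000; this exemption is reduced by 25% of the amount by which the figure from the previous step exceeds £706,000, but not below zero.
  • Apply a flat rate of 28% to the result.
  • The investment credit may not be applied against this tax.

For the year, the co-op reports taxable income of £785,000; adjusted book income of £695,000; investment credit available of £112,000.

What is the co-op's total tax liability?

Regular income tax:
  £133,000 × 13% = £17,290
  £347,000 × 17% = £58,990
  £221,000 × 27% = £59,670
  £84,000 × 37% = £31,080
  → £167,030
  Less investment credit £112,000 → £55,030

Alternative minimum tax:
  Base (adjusted book income): £695,000
  Exemption: £695,000 ≤ £706,000, so full £46,000 applies
  Base: £695,000 − £46,000 = £649,000
  £649,000 × 28% = £181,720

£181,720 > £55,030, so the alternative minimum tax is the binding amount.

£181,720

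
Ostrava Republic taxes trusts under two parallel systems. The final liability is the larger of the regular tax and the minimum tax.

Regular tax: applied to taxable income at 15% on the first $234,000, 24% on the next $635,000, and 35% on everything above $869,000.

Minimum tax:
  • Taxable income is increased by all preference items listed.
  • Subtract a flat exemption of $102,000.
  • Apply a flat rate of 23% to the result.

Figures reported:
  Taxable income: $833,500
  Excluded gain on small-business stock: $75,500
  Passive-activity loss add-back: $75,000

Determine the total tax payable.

$202,860

Minimum tax:
  Adjusted income: $833,500 + $75,500 + $75,000 = $984,000
  Less exemption $102,000 → base $882,000
  $882,000 × 23% = $202,860

Regular tax:
  $234,000 × 15% = $35,100
  $599,500 × 24% = $143,880
  → $178,980

$202,860 > $178,980, so the minimum tax is the binding amount.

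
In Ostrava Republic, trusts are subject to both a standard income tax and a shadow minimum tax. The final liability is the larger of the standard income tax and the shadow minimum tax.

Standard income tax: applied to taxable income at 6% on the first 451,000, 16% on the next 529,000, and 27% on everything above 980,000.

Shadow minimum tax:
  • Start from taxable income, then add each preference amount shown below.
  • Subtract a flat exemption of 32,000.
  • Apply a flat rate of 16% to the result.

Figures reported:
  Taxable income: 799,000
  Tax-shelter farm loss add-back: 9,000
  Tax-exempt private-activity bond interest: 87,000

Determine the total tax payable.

Shadow minimum tax:
  Adjusted income: 799,000 + 9,000 + 87,000 = 895,000
  Less exemption 32,000 → base 863,000
  863,000 × 16% = 138,080

Standard income tax:
  451,000 × 6% = 27,060
  348,000 × 16% = 55,680
  → 82,740

138,080 > 82,740, so the shadow minimum tax is the binding amount.

138,080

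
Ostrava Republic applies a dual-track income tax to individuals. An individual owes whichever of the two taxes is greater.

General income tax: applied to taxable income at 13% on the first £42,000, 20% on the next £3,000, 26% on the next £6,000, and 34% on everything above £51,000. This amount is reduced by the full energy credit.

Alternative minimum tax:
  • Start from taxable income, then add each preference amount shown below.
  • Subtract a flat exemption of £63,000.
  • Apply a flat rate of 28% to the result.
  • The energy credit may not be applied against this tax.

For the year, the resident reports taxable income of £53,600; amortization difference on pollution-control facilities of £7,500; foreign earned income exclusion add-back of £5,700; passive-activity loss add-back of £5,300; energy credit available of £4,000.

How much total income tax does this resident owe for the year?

£4,504

General income tax:
  £42,000 × 13% = £5,460
  £3,000 × 20% = £600
  £6,000 × 26% = £1,560
  £2,600 × 34% = £884
  → £8,504
  Less energy credit £4,000 → £4,504

Alternative minimum tax:
  Adjusted income: £53,600 + £7,500 + £5,700 + £5,300 = £72,100
  Less exemption £63,000 → base £9,100
  £9,100 × 28% = £2,548

£4,504 > £2,548, so the general income tax governs.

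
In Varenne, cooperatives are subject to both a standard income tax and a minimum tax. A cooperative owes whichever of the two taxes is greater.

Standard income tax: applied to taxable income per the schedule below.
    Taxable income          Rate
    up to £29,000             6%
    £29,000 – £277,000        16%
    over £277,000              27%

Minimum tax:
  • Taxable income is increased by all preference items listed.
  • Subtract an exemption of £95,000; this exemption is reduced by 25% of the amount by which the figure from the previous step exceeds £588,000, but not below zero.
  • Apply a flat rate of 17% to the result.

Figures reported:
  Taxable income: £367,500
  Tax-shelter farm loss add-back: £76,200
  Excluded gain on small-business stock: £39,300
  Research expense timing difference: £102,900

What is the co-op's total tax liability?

Minimum tax:
  Adjusted income: £367,500 + £76,200 + £39,300 + £102,900 = £585,900
  Exemption: £585,900 ≤ £588,000, so full £95,000 applies
  Base: £585,900 − £95,000 = £490,900
  £490,900 × 17% = £83,453

Standard income tax:
  £29,000 × 6% = £1,740
  £248,000 × 16% = £39,680
  £90,500 × 27% = £24,435
  → £65,855

£83,453 > £65,855, so the minimum tax is the binding amount.

£83,453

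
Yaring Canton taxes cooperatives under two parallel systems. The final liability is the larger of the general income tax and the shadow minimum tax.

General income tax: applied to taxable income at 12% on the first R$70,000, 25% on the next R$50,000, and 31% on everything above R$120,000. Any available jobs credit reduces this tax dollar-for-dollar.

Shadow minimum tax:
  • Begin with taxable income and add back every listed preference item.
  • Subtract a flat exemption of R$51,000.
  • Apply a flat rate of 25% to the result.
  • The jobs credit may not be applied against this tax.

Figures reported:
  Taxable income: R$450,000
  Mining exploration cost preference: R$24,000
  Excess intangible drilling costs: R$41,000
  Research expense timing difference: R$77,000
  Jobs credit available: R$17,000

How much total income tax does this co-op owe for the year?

General income tax:
  R$70,000 × 12% = R$8,400
  R$50,000 × 25% = R$12,500
  R$330,000 × 31% = R$102,300
  → R$123,200
  Less jobs credit R$17,000 → R$106,200

Shadow minimum tax:
  Adjusted income: R$450,000 + R$24,000 + R$41,000 + R$77,000 = R$592,000
  Less exemption R$51,000 → base R$541,000
  R$541,000 × 25% = R$135,250

R$135,250 > R$106,200, so the shadow minimum tax is the binding amount.

R$135,250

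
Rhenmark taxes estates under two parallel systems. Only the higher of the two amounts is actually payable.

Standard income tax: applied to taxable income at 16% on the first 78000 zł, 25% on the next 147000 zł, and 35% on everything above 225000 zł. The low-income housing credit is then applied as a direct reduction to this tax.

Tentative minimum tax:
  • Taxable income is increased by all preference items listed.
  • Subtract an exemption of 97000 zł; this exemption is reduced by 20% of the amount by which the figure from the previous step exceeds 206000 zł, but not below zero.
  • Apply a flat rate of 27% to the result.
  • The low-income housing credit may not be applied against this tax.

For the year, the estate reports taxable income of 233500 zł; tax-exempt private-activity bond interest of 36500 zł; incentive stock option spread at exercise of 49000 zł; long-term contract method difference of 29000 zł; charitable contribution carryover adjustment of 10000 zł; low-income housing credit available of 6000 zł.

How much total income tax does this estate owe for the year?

Tentative minimum tax:
  Adjusted income: 233500 zł + 36500 zł + 49000 zł + 29000 zł + 10000 zł = 358000 zł
  Exemption: 97000 zł − 20% × (358000 zł − 206000 zł) = 97000 zł − 30400 zł = 66600 zł
  Base: 358000 zł − 66600 zł = 291400 zł
  291400 zł × 27% = 78678 zł

Standard income tax:
  78000 zł × 16% = 12480 zł
  147000 zł × 25% = 36750 zł
  8500 zł × 35% = 2975 zł
  → 52205 zł
  Less low-income housing credit 6000 zł → 46205 zł

78678 zł > 46205 zł, so the tentative minimum tax is the binding amount.

78678 zł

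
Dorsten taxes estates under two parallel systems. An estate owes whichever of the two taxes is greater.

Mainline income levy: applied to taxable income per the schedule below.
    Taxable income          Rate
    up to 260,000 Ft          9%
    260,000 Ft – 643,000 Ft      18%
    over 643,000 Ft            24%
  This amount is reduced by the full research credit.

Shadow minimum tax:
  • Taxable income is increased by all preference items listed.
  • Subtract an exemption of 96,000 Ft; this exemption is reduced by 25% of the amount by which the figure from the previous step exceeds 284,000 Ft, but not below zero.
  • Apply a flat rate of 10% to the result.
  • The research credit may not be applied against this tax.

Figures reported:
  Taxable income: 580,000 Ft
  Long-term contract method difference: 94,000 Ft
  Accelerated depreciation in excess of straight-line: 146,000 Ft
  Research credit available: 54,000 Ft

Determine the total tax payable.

82,000 Ft

Shadow minimum tax:
  Adjusted income: 580,000 Ft + 94,000 Ft + 146,000 Ft = 820,000 Ft
  Exemption: 25% × (820,000 Ft − 284,000 Ft) = 134,000 Ft ≥ 96,000 Ft, so the exemption is fully phased out
  Base: 820,000 Ft − 0 Ft = 820,000 Ft
  820,000 Ft × 10% = 82,000 Ft

Mainline income levy:
  260,000 Ft × 9% = 23,400 Ft
  320,000 Ft × 18% = 57,600 Ft
  → 81,000 Ft
  Less research credit 54,000 Ft → 27,000 Ft

82,000 Ft > 27,000 Ft, so the shadow minimum tax is the binding amount.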